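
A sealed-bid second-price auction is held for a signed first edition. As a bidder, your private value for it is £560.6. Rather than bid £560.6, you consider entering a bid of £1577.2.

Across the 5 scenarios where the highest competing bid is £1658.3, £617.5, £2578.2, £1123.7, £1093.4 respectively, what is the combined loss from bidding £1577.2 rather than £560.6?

The deviation costs you only when the competing bid falls strictly between £560.6 and £1577.2; elsewhere both bids give the same outcome.
£1658.3: outcomes coincide → loss £0.
£617.5: truthful payoff £0, deviation payoff −£56.9 → loss £56.9.
£2578.2: outcomes coincide → loss £0.
£1123.7: truthful payoff £0, deviation payoff −£563.1 → loss £563.1.
£1093.4: truthful payoff £0, deviation payoff −£532.8 → loss £532.8.
Total loss = £56.9 + £563.1 + £532.8 = £1152.8.

£1152.8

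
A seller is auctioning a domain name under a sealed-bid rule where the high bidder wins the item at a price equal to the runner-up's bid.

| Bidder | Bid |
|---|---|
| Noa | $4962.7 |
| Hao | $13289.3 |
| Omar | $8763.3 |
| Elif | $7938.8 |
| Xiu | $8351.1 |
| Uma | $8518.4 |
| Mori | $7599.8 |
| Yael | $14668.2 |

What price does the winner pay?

$13289.3

Highest bid: Yael at $14668.2, so Yael wins.
Second-highest bid: Hao at $13289.3 — that is the price the winner pays.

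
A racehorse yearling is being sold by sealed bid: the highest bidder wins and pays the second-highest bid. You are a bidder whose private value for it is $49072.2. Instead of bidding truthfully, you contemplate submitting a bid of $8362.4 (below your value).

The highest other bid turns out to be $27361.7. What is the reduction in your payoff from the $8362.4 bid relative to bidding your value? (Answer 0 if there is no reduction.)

Bidding your value $49072.2: you win (since $49072.2 > $27361.7) and pay $27361.7. Payoff $21710.5.
Bidding $8362.4: you lose. Payoff $0.
The competing bid $27361.7 lies between your shaded bid and your value, so underbidding forfeits an item you could have won at a profitable price.
Loss from deviating = $21710.5 − ($0) = $21710.5.

$21710.5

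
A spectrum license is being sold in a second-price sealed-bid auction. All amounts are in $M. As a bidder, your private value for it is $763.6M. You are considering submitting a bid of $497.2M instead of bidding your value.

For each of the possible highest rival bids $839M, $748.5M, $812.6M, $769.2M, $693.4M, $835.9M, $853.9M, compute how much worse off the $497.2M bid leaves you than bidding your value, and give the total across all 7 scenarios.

$85.3M

The deviation costs you only when the competing bid falls strictly between $497.2M and $763.6M; elsewhere both bids give the same outcome.
$839M: outcomes coincide → loss $0M.
$748.5M: truthful payoff $15.1M, deviation payoff $0M → loss $15.1M.
$812.6M: outcomes coincide → loss $0M.
$769.2M: outcomes coincide → loss $0M.
$693.4M: truthful payoff $70.2M, deviation payoff $0M → loss $70.2M.
$835.9M: outcomes coincide → loss $0M.
$853.9M: outcomes coincide → loss $0M.
Total loss = $15.1M + $70.2M = $85.3M.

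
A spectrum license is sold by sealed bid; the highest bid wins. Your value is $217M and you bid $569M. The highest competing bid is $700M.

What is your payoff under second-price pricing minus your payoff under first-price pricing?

Your bid $569M is below $700M, so you lose under either rule.
Payoff is $0M in both cases; difference = $0M.

$0M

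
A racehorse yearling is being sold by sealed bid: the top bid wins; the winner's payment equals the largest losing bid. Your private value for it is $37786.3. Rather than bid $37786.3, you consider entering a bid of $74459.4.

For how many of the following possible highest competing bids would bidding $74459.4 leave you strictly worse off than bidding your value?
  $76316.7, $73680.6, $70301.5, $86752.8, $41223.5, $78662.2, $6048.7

3

The deviation hurts exactly when the highest competing bid lies strictly between $37786.3 and $74459.4 — overbidding then wins at a price above your value.
$76316.7: above both → same outcome either way.
$73680.6: inside the interval → strictly worse (loss $35894.3).
$70301.5: inside the interval → strictly worse (loss $32515.2).
$86752.8: above both → same outcome either way.
$41223.5: inside the interval → strictly worse (loss $3437.2).
$78662.2: above both → same outcome either way.
$6048.7: below both → same outcome either way.
Count: 3.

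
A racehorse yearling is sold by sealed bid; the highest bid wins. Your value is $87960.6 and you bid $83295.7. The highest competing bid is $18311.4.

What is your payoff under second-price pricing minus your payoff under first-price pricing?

You have the highest bid, so you win under either rule.
Second-price: pay $18311.4 → payoff $69649.2.
First-price: pay your own bid $83295.7 → payoff $4664.9.
Difference = $69649.2 − ($4664.9) = $64984.3.

$64984.3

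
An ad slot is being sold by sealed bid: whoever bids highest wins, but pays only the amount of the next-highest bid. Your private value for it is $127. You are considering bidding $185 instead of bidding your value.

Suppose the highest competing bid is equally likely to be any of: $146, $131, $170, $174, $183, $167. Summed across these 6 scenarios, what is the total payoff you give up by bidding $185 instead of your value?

$209

The deviation costs you only when the competing bid falls strictly between $127 and $185; elsewhere both bids give the same outcome.
$146: truthful payoff $0, deviation payoff −$19 → loss $19.
$131: truthful payoff $0, deviation payoff −$4 → loss $4.
$170: truthful payoff $0, deviation payoff −$43 → loss $43.
$174: truthful payoff $0, deviation payoff −$47 → loss $47.
$183: truthful payoff $0, deviation payoff −$56 → loss $56.
$167: truthful payoff $0, deviation payoff −$40 → loss $40.
Total loss = $19 + $4 + $43 + $47 + $56 + $40 = $209.
In a second-price auction your bid sets only whether you win, not what you pay, so bidding your true value is weakly dominant.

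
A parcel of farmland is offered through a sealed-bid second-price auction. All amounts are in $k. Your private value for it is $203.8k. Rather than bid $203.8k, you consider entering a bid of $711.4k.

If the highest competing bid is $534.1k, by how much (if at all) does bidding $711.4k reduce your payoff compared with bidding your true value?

Bidding your value $203.8k: you lose (since $203.8k < $534.1k). Payoff $0k.
Bidding $711.4k: you win and pay $534.1k. Payoff $203.8k − $534.1k = −$330.3k.
The competing bid $534.1k lies between your value and your inflated bid, so overbidding wins an item priced above your value.
Loss from deviating = $0k − (−$330.3k) = $330.3k.

$330.3k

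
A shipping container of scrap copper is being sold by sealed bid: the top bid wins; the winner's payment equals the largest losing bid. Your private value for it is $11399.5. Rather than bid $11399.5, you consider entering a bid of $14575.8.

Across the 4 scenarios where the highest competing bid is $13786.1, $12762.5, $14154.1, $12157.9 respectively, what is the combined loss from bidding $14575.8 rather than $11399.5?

$7262.6

The deviation costs you only when the competing bid falls strictly between $11399.5 and $14575.8; elsewhere both bids give the same outcome.
$13786.1: truthful payoff $0, deviation payoff −$2386.6 → loss $2386.6.
$12762.5: truthful payoff $0, deviation payoff −$1363 → loss $1363.
$14154.1: truthful payoff $0, deviation payoff −$2754.6 → loss $2754.6.
$12157.9: truthful payoff $0, deviation payoff −$758.4 → loss $758.4.
Total loss = $2386.6 + $1363 + $2754.6 + $758.4 = $7262.6.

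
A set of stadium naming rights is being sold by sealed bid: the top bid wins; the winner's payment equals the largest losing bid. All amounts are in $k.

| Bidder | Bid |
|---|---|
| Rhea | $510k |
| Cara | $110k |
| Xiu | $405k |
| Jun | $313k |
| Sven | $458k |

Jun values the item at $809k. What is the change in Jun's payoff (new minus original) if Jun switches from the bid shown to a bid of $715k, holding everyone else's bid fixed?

$299k

The highest bid among the other bidders is $510k; Jun's bid doesn't change that.
Original bid $313k: Jun is not highest (top rival bid is $510k); payoff $0k.
Alternative bid $715k: Jun is highest, pays the top rival bid $510k; payoff $809k − $510k = $299k.
Change in payoff = $299k − ($0k) = $299k.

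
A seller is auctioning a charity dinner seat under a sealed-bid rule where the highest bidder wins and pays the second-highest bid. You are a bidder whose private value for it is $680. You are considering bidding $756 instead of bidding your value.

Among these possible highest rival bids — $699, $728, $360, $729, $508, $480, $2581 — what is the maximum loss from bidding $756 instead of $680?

$49

$699: truthful gives $0, deviation gives −$19 → loss $19.
$728: truthful gives $0, deviation gives −$48 → loss $48.
$360: same outcome either way → loss $0.
$729: truthful gives $0, deviation gives −$49 → loss $49.
$508: same outcome either way → loss $0.
$480: same outcome either way → loss $0.
$2581: same outcome either way → loss $0.
Maximum loss: $49.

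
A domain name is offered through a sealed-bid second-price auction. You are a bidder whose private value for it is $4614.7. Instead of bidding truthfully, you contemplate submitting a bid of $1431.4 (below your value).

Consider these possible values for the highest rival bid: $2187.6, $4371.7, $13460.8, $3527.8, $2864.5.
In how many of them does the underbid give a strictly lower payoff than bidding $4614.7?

The deviation hurts exactly when the highest competing bid lies strictly between $1431.4 and $4614.7 — underbidding then forfeits a profitable win.
$2187.6: inside the interval → strictly worse (loss $2427.1).
$4371.7: inside the interval → strictly worse (loss $243).
$13460.8: above both → same outcome either way.
$3527.8: inside the interval → strictly worse (loss $1086.9).
$2864.5: inside the interval → strictly worse (loss $1750.2).
Count: 4.

4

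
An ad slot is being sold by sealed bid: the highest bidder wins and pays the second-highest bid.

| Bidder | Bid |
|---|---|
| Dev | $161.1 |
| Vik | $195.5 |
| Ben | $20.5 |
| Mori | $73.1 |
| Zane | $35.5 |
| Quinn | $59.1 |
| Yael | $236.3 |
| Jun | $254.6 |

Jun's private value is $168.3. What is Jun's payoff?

−$68

Highest bid: Jun at $254.6, so Jun wins.
Second-highest bid: Yael at $236.3 — that is the price the winner pays.
Jun's payoff = value − price = $168.3 − $236.3 = −$68.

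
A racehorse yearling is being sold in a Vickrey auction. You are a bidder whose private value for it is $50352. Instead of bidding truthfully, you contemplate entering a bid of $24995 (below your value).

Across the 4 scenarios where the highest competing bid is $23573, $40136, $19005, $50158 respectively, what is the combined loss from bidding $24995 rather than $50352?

$10410

The deviation costs you only when the competing bid falls strictly between $24995 and $50352; elsewhere both bids give the same outcome.
$23573: outcomes coincide → loss $0.
$40136: truthful payoff $10216, deviation payoff $0 → loss $10216.
$19005: outcomes coincide → loss $0.
$50158: truthful payoff $194, deviation payoff $0 → loss $194.
Total loss = $10216 + $194 = $10410.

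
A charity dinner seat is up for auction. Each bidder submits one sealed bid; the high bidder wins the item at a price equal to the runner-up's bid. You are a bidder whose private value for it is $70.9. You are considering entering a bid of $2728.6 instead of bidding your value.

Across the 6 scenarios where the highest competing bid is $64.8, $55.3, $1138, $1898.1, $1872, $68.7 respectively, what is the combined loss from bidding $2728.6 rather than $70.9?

The deviation costs you only when the competing bid falls strictly between $70.9 and $2728.6; elsewhere both bids give the same outcome.
$64.8: outcomes coincide → loss $0.
$55.3: outcomes coincide → loss $0.
$1138: truthful payoff $0, deviation payoff −$1067.1 → loss $1067.1.
$1898.1: truthful payoff $0, deviation payoff −$1827.2 → loss $1827.2.
$1872: truthful payoff $0, deviation payoff −$1801.1 → loss $1801.1.
$68.7: outcomes coincide → loss $0.
Total loss = $1067.1 + $1827.2 + $1801.1 = $4695.4.

$4695.4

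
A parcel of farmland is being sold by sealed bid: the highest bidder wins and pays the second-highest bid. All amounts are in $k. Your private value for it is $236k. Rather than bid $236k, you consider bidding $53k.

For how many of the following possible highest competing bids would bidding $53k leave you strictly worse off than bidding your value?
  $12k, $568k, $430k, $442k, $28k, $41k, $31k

0

The deviation hurts exactly when the highest competing bid lies strictly between $53k and $236k — underbidding then forfeits a profitable win.
$12k: below both → same outcome either way.
$568k: above both → same outcome either way.
$430k: above both → same outcome either way.
$442k: above both → same outcome either way.
$28k: below both → same outcome either way.
$41k: below both → same outcome either way.
$31k: below both → same outcome either way.
Count: 0.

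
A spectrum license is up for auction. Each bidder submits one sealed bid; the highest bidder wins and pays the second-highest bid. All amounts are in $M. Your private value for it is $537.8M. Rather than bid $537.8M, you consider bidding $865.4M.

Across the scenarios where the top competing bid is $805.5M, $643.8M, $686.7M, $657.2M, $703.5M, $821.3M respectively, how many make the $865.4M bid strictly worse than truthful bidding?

6

The deviation hurts exactly when the highest competing bid lies strictly between $537.8M and $865.4M — overbidding then wins at a price above your value.
$805.5M: inside the interval → strictly worse (loss $267.7M).
$643.8M: inside the interval → strictly worse (loss $106M).
$686.7M: inside the interval → strictly worse (loss $148.9M).
$657.2M: inside the interval → strictly worse (loss $119.4M).
$703.5M: inside the interval → strictly worse (loss $165.7M).
$821.3M: inside the interval → strictly worse (loss $283.5M).
Count: 6.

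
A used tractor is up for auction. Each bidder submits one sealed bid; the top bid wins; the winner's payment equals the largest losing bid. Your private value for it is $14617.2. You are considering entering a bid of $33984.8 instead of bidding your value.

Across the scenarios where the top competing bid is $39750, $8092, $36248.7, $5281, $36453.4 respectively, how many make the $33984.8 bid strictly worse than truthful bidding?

The deviation hurts exactly when the highest competing bid lies strictly between $14617.2 and $33984.8 — overbidding then wins at a price above your value.
$39750: above both → same outcome either way.
$8092: below both → same outcome either way.
$36248.7: above both → same outcome either way.
$5281: below both → same outcome either way.
$36453.4: above both → same outcome either way.
Count: 0.

0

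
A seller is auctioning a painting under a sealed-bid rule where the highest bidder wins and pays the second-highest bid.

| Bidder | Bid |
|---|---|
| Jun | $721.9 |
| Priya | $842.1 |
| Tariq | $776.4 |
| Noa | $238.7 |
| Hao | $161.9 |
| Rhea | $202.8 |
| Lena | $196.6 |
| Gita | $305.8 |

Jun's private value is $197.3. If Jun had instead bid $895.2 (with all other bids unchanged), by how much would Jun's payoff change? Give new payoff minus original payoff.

−$644.8

The highest bid among the other bidders is $842.1; Jun's bid doesn't change that.
Original bid $721.9: Jun is not highest (top rival bid is $842.1); payoff $0.
Alternative bid $895.2: Jun is highest, pays the top rival bid $842.1; payoff $197.3 − $842.1 = −$644.8.
Change in payoff = −$644.8 − ($0) = −$644.8.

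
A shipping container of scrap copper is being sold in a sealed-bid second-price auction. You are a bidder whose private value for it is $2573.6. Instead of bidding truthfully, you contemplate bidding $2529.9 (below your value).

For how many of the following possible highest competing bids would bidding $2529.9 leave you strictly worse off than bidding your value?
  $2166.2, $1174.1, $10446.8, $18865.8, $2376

0

The deviation hurts exactly when the highest competing bid lies strictly between $2529.9 and $2573.6 — underbidding then forfeits a profitable win.
$2166.2: below both → same outcome either way.
$1174.1: below both → same outcome either way.
$10446.8: above both → same outcome either way.
$18865.8: above both → same outcome either way.
$2376: below both → same outcome either way.
Count: 0.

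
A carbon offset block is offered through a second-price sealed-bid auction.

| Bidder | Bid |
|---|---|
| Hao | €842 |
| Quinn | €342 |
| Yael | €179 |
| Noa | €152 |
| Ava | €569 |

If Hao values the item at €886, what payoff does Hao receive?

€317

Highest bid: Hao at €842, so Hao wins.
Second-highest bid: Ava at €569 — that is the price the winner pays.
Hao's payoff = value − price = €886 − €569 = €317.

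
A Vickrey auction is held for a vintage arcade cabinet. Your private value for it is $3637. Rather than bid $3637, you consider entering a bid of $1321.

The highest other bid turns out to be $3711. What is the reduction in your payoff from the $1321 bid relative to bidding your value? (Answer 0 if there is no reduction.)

Bidding your value $3637: you lose (since $3637 < $3711). Payoff $0.
Bidding $1321: you lose. Payoff $0.
Difference = $0 − $0 = $0; both bids lead to the same outcome because the competing bid is above both your value and your alternative bid.

$0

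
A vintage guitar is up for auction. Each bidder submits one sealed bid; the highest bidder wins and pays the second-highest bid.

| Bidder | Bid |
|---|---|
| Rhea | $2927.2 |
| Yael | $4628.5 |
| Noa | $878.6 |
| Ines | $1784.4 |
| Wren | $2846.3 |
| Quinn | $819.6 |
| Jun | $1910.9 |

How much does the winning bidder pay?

Highest bid: Yael at $4628.5, so Yael wins.
Second-highest bid: Rhea at $2927.2 — that is the price the winner pays.

$2927.2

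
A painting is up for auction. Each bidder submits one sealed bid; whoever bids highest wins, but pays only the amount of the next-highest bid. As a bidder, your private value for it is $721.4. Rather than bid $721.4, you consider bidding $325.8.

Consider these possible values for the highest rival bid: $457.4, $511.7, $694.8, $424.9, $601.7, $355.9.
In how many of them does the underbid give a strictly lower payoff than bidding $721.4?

6

The deviation hurts exactly when the highest competing bid lies strictly between $325.8 and $721.4 — underbidding then forfeits a profitable win.
$457.4: inside the interval → strictly worse (loss $264).
$511.7: inside the interval → strictly worse (loss $209.7).
$694.8: inside the interval → strictly worse (loss $26.6).
$424.9: inside the interval → strictly worse (loss $296.5).
$601.7: inside the interval → strictly worse (loss $119.7).
$355.9: inside the interval → strictly worse (loss $365.5).
Count: 6.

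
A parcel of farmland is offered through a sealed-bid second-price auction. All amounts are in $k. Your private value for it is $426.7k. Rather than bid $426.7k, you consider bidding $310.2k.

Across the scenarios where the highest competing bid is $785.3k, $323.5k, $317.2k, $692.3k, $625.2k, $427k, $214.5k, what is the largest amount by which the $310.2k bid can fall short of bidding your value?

$109.5k

$785.3k: same outcome either way → loss $0k.
$323.5k: truthful gives $103.2k, deviation gives $0k → loss $103.2k.
$317.2k: truthful gives $109.5k, deviation gives $0k → loss $109.5k.
$692.3k: same outcome either way → loss $0k.
$625.2k: same outcome either way → loss $0k.
$427k: same outcome either way → loss $0k.
$214.5k: same outcome either way → loss $0k.
Maximum loss: $109.5k.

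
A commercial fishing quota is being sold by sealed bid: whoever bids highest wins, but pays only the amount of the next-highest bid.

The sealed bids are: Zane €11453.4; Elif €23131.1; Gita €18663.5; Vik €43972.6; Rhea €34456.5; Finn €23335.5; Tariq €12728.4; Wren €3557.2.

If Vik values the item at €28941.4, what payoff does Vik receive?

Highest bid: Vik at €43972.6, so Vik wins.
Second-highest bid: Rhea at €34456.5 — that is the price the winner pays.
Vik's payoff = value − price = €28941.4 − €34456.5 = −€5515.1.

−€5515.1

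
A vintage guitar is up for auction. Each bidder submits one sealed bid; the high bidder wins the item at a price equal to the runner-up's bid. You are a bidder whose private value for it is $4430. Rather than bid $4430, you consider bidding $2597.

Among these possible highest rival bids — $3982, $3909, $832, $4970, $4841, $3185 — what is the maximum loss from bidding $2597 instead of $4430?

$1245

$3982: truthful gives $448, deviation gives $0 → loss $448.
$3909: truthful gives $521, deviation gives $0 → loss $521.
$832: same outcome either way → loss $0.
$4970: same outcome either way → loss $0.
$4841: same outcome either way → loss $0.
$3185: truthful gives $1245, deviation gives $0 → loss $1245.
Maximum loss: $1245.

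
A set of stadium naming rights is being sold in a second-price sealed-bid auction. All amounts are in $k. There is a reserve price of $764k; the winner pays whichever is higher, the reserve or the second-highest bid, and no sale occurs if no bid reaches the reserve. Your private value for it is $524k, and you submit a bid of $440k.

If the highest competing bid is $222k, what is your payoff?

Your bid $440k is the highest bid but falls below the reserve $764k, so the item goes unsold. Payoff $0k.

$0k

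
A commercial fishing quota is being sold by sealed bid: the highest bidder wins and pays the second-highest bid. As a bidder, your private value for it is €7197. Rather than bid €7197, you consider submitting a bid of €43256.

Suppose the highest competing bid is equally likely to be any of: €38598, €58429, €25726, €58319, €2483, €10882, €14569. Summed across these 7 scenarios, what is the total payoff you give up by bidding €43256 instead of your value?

€60987

The deviation costs you only when the competing bid falls strictly between €7197 and €43256; elsewhere both bids give the same outcome.
€38598: truthful payoff €0, deviation payoff −€31401 → loss €31401.
€58429: outcomes coincide → loss €0.
€25726: truthful payoff €0, deviation payoff −€18529 → loss €18529.
€58319: outcomes coincide → loss €0.
€2483: outcomes coincide → loss €0.
€10882: truthful payoff €0, deviation payoff −€3685 → loss €3685.
€14569: truthful payoff €0, deviation payoff −€7372 → loss €7372.
Total loss = €31401 + €18529 + €3685 + €7372 = €60987.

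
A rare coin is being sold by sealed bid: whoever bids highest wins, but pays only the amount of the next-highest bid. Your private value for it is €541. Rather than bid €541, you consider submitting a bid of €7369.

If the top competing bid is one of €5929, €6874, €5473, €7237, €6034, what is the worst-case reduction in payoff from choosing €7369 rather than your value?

€5929: truthful gives €0, deviation gives −€5388 → loss €5388.
€6874: truthful gives €0, deviation gives −€6333 → loss €6333.
€5473: truthful gives €0, deviation gives −€4932 → loss €4932.
€7237: truthful gives €0, deviation gives −€6696 → loss €6696.
€6034: truthful gives €0, deviation gives −€5493 → loss €5493.
Maximum loss: €6696.

€6696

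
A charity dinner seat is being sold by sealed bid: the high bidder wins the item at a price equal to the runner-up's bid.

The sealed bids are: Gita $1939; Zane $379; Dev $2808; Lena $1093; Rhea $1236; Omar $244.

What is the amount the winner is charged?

Highest bid: Dev at $2808, so Dev wins.
Second-highest bid: Gita at $1939 — that is the price the winner pays.

$1939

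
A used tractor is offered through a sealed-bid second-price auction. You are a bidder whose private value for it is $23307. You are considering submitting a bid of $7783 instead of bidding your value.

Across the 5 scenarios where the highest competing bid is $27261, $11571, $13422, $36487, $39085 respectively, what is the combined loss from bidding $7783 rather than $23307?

$21621

The deviation costs you only when the competing bid falls strictly between $7783 and $23307; elsewhere both bids give the same outcome.
$27261: outcomes coincide → loss $0.
$11571: truthful payoff $11736, deviation payoff $0 → loss $11736.
$13422: truthful payoff $9885, deviation payoff $0 → loss $9885.
$36487: outcomes coincide → loss $0.
$39085: outcomes coincide → loss $0.
Total loss = $11736 + $9885 = $21621.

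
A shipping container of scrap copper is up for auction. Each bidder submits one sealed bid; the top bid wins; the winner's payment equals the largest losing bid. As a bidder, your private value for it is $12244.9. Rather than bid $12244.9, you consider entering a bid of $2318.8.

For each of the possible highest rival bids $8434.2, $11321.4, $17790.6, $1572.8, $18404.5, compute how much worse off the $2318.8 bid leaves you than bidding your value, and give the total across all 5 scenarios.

The deviation costs you only when the competing bid falls strictly between $2318.8 and $12244.9; elsewhere both bids give the same outcome.
$8434.2: truthful payoff $3810.7, deviation payoff $0 → loss $3810.7.
$11321.4: truthful payoff $923.5, deviation payoff $0 → loss $923.5.
$17790.6: outcomes coincide → loss $0.
$1572.8: outcomes coincide → loss $0.
$18404.5: outcomes coincide → loss $0.
Total loss = $3810.7 + $923.5 = $4734.2.

$4734.2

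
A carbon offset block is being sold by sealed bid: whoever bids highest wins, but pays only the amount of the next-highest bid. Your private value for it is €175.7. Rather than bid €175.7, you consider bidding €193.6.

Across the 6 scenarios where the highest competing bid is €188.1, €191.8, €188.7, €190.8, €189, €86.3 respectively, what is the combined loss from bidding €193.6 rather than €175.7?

€69.9

The deviation costs you only when the competing bid falls strictly between €175.7 and €193.6; elsewhere both bids give the same outcome.
€188.1: truthful payoff €0, deviation payoff −€12.4 → loss €12.4.
€191.8: truthful payoff €0, deviation payoff −€16.1 → loss €16.1.
€188.7: truthful payoff €0, deviation payoff −€13 → loss €13.
€190.8: truthful payoff €0, deviation payoff −€15.1 → loss €15.1.
€189: truthful payoff €0, deviation payoff −€13.3 → loss €13.3.
€86.3: outcomes coincide → loss €0.
Total loss = €12.4 + €16.1 + €13 + €15.1 + €13.3 = €69.9.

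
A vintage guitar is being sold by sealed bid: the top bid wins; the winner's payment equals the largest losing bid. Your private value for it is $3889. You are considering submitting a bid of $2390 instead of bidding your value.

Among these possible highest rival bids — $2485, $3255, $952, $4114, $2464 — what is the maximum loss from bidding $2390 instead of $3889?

$2485: truthful gives $1404, deviation gives $0 → loss $1404.
$3255: truthful gives $634, deviation gives $0 → loss $634.
$952: same outcome either way → loss $0.
$4114: same outcome either way → loss $0.
$2464: truthful gives $1425, deviation gives $0 → loss $1425.
Maximum loss: $1425.

$1425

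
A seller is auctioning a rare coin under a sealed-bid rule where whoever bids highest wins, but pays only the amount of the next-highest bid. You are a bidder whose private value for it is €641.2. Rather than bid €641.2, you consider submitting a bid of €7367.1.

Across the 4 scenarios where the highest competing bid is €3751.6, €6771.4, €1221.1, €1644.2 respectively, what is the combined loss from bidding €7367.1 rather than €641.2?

The deviation costs you only when the competing bid falls strictly between €641.2 and €7367.1; elsewhere both bids give the same outcome.
€3751.6: truthful payoff €0, deviation payoff −€3110.4 → loss €3110.4.
€6771.4: truthful payoff €0, deviation payoff −€6130.2 → loss €6130.2.
€1221.1: truthful payoff €0, deviation payoff −€579.9 → loss €579.9.
€1644.2: truthful payoff €0, deviation payoff −€1003 → loss €1003.
Total loss = €3110.4 + €6130.2 + €579.9 + €1003 = €10823.5.

€10823.5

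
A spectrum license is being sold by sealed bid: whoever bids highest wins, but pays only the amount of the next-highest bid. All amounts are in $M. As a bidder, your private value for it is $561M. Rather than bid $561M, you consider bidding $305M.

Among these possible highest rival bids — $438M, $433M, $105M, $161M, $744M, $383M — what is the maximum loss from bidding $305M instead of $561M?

$438M: truthful gives $123M, deviation gives $0M → loss $123M.
$433M: truthful gives $128M, deviation gives $0M → loss $128M.
$105M: same outcome either way → loss $0M.
$161M: same outcome either way → loss $0M.
$744M: same outcome either way → loss $0M.
$383M: truthful gives $178M, deviation gives $0M → loss $178M.
Maximum loss: $178M.

$178M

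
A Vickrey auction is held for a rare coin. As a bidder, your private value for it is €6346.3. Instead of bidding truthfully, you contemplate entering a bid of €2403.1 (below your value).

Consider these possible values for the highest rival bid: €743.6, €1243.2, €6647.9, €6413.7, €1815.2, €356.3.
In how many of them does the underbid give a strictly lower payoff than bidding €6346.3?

0

The deviation hurts exactly when the highest competing bid lies strictly between €2403.1 and €6346.3 — underbidding then forfeits a profitable win.
€743.6: below both → same outcome either way.
€1243.2: below both → same outcome either way.
€6647.9: above both → same outcome either way.
€6413.7: above both → same outcome either way.
€1815.2: below both → same outcome either way.
€356.3: below both → same outcome either way.
Count: 0.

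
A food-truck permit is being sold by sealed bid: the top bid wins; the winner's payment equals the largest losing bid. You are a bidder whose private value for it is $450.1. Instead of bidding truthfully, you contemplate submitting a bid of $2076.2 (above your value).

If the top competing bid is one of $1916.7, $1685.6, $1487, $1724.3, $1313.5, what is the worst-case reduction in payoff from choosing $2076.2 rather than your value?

$1916.7: truthful gives $0, deviation gives −$1466.6 → loss $1466.6.
$1685.6: truthful gives $0, deviation gives −$1235.5 → loss $1235.5.
$1487: truthful gives $0, deviation gives −$1036.9 → loss $1036.9.
$1724.3: truthful gives $0, deviation gives −$1274.2 → loss $1274.2.
$1313.5: truthful gives $0, deviation gives −$863.4 → loss $863.4.
Maximum loss: $1466.6.

$1466.6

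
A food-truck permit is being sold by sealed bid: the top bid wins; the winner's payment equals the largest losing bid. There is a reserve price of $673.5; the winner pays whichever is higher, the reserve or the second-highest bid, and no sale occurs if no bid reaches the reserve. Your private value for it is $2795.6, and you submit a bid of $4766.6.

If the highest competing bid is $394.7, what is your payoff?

$2122.1

Your bid $4766.6 is the highest and exceeds the reserve.
Price = max(second-highest bid, reserve) = max($394.7, $673.5) = $673.5.
Payoff = $2795.6 − $673.5 = $2122.1.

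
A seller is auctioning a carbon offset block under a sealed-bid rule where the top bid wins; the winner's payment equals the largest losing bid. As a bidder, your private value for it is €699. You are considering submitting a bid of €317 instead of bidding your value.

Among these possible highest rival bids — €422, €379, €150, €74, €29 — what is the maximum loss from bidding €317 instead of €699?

€422: truthful gives €277, deviation gives €0 → loss €277.
€379: truthful gives €320, deviation gives €0 → loss €320.
€150: same outcome either way → loss €0.
€74: same outcome either way → loss €0.
€29: same outcome either way → loss €0.
Maximum loss: €320.

€320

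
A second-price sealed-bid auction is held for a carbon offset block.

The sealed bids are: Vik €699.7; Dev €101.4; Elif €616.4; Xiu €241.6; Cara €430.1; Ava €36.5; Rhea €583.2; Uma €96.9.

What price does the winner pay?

€616.4

Highest bid: Vik at €699.7, so Vik wins.
Second-highest bid: Elif at €616.4 — that is the price the winner pays.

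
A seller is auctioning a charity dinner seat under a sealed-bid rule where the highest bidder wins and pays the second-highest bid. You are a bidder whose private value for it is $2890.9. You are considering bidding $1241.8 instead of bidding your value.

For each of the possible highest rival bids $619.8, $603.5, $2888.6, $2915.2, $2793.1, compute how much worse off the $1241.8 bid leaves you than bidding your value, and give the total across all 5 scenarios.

The deviation costs you only when the competing bid falls strictly between $1241.8 and $2890.9; elsewhere both bids give the same outcome.
$619.8: outcomes coincide → loss $0.
$603.5: outcomes coincide → loss $0.
$2888.6: truthful payoff $2.3, deviation payoff $0 → loss $2.3.
$2915.2: outcomes coincide → loss $0.
$2793.1: truthful payoff $97.8, deviation payoff $0 → loss $97.8.
Total loss = $2.3 + $97.8 = $100.1.
In a second-price auction your bid sets only whether you win, not what you pay, so bidding your true value is weakly dominant.

$100.1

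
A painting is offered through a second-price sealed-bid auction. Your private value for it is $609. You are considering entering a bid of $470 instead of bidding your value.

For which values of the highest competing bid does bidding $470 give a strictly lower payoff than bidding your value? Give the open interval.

($470, $609)

If the competing bid is below $470, both bids win at the same price — no difference.
If it is above $609, both bids lose — no difference.
If it lies strictly between $470 and $609, bidding your value wins at a price below your value (positive payoff) while bidding $470 loses (payoff 0).
So the deviation strictly hurts on the open interval ($470, $609).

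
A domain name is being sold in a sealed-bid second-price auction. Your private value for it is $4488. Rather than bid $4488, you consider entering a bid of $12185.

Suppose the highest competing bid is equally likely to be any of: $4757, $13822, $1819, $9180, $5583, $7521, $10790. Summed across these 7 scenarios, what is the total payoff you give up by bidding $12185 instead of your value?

The deviation costs you only when the competing bid falls strictly between $4488 and $12185; elsewhere both bids give the same outcome.
$4757: truthful payoff $0, deviation payoff −$269 → loss $269.
$13822: outcomes coincide → loss $0.
$1819: outcomes coincide → loss $0.
$9180: truthful payoff $0, deviation payoff −$4692 → loss $4692.
$5583: truthful payoff $0, deviation payoff −$1095 → loss $1095.
$7521: truthful payoff $0, deviation payoff −$3033 → loss $3033.
$10790: truthful payoff $0, deviation payoff −$6302 → loss $6302.
Total loss = $269 + $4692 + $1095 + $3033 + $6302 = $15391.

$15391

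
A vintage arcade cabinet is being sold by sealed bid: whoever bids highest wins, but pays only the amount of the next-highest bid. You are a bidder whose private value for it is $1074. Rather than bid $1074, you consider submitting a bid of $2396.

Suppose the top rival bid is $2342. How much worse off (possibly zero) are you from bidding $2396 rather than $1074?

$1268

Bidding your value $1074: you lose (since $1074 < $2342). Payoff $0.
Bidding $2396: you win and pay $2342. Payoff $1074 − $2342 = −$1268.
The competing bid $2342 lies between your value and your inflated bid, so overbidding wins an item priced above your value.
Loss from deviating = $0 − (−$1268) = $1268.
In a second-price auction your bid sets only whether you win, not what you pay, so bidding your true value is weakly dominant.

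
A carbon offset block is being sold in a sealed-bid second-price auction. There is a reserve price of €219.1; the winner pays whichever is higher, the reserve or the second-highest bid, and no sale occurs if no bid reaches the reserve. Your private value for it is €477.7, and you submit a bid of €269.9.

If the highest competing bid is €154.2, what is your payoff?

€258.6

Your bid €269.9 is the highest and exceeds the reserve.
Price = max(second-highest bid, reserve) = max(€154.2, €219.1) = €219.1.
Payoff = €477.7 − €219.1 = €258.6.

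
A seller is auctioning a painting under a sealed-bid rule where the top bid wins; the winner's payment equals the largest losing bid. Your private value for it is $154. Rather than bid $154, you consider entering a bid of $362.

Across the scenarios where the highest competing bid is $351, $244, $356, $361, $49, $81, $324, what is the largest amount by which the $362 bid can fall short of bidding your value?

$207

$351: truthful gives $0, deviation gives −$197 → loss $197.
$244: truthful gives $0, deviation gives −$90 → loss $90.
$356: truthful gives $0, deviation gives −$202 → loss $202.
$361: truthful gives $0, deviation gives −$207 → loss $207.
$49: same outcome either way → loss $0.
$81: same outcome either way → loss $0.
$324: truthful gives $0, deviation gives −$170 → loss $170.
Maximum loss: $207.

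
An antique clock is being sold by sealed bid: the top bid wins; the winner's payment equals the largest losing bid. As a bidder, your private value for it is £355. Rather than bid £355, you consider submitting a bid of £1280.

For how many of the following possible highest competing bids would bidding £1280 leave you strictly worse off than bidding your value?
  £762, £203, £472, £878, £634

The deviation hurts exactly when the highest competing bid lies strictly between £355 and £1280 — overbidding then wins at a price above your value.
£762: inside the interval → strictly worse (loss £407).
£203: below both → same outcome either way.
£472: inside the interval → strictly worse (loss £117).
£878: inside the interval → strictly worse (loss £523).
£634: inside the interval → strictly worse (loss £279).
Count: 4.

4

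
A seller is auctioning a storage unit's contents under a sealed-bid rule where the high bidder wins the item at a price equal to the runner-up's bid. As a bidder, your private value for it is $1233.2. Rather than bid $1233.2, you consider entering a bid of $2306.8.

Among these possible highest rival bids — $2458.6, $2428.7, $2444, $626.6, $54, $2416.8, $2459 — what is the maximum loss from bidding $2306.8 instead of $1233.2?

$2458.6: same outcome either way → loss $0.
$2428.7: same outcome either way → loss $0.
$2444: same outcome either way → loss $0.
$626.6: same outcome either way → loss $0.
$54: same outcome either way → loss $0.
$2416.8: same outcome either way → loss $0.
$2459: same outcome either way → loss $0.
Maximum loss: $0.

$0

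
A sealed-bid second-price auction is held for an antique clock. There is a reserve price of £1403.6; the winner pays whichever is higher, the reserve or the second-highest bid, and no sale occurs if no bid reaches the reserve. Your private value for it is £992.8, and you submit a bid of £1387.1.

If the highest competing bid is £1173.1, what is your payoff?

Your bid £1387.1 is the highest bid but falls below the reserve £1403.6, so the item goes unsold. Payoff £0.

£0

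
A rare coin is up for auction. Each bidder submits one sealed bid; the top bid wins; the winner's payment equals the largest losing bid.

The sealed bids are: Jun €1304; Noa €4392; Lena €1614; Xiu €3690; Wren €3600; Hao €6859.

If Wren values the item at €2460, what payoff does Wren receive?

Highest bid: Hao at €6859, so Hao wins.
Second-highest bid: Noa at €4392 — that is the price the winner pays.
Wren did not win, so Wren pays nothing and receives nothing: payoff €0.

€0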